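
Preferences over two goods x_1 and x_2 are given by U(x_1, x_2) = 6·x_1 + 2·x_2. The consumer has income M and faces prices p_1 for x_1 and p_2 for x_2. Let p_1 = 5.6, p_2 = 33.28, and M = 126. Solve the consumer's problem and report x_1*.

Perfect substitutes: compare marginal utility per dollar. 6/p_1 vs 2/p_2 → 1.0714 vs 0.0601.
x_1 gives more utility per dollar, so spend all income on x_1: x_1* = M/p_1, x_2* = 0.
Numerically: x_1* = 22.5, x_2* = 0.

x_1* = 22.5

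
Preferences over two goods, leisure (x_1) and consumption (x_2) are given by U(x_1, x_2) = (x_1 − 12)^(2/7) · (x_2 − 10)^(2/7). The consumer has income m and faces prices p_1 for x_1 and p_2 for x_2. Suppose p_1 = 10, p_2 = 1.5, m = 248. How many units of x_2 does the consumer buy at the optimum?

x_2* = 47.6667

Let x_1' = x_1−12, x_2' = x_2−10. MRS = x_2'/x_1' = p_1/p_2.
After buying the subsistence bundle (12, 10), a share 0.5 of the remaining income goes to x_1: x_1* = 12 + 0.5·(m − 12p_1 − 10p_2)/p_1.
Discretionary income = 248 − 12·10 − 10·1.5 = 113; x_2* = 10 + 0.5·113/1.5 = 47.6667.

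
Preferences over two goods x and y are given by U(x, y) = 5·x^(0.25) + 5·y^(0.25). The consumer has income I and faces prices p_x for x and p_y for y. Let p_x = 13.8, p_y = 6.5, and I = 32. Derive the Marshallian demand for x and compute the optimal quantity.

From the CES first-order condition, (y/x)^(0.75) = p_x/p_y.
Hence y/x = (p_x/p_y)^(1/(0.75)), i.e. raised to the 4/3 power.
Substitute y = (y/x)·x into the budget: x* = I/(p_x + p_y·(y/x)).
Numerically y/x = 2.728691, so x* = 32/(13.8 + 6.5·2.728691) = 1.0147.

x* = 1.0147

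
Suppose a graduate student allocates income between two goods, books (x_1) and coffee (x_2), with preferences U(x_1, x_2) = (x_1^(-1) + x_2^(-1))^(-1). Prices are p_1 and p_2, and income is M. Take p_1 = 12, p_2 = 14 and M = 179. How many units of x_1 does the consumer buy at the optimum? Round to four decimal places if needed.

From the CES first-order condition, (x_2/x_1)^(2) = p_1/p_2.
Solve for the ratio: x_2/x_1 = [p_1/p_2]^(0.5).
Substitute x_2 = (x_2/x_1)·x_1 into the budget: x_1* = M/(p_1 + p_2·(x_2/x_1)).
Numerically x_2/x_1 = 0.92582, so x_1* = 179/(12 + 14·0.92582) = 7.171.

x_1* = 7.171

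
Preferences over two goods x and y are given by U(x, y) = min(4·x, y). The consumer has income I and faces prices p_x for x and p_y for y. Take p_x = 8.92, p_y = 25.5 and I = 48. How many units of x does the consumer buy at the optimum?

x* = 0.4327

Demand: x*(p_x,p_y,I) = I/(p_x + 4·p_y), y* = 4·I/(p_x + 4·p_y).
Here 8.92 + 4·25.5 = 110.92, giving x* = 0.4327.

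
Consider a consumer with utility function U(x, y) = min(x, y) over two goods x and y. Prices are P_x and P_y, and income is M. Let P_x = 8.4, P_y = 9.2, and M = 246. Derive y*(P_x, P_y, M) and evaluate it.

y* = 13.9773

Demand: x*(P_x,P_y,M) = M/(P_x + P_y), y* = M/(P_x + P_y).
Here 8.4 + 9.2 = 17.6, giving y* = 13.9773.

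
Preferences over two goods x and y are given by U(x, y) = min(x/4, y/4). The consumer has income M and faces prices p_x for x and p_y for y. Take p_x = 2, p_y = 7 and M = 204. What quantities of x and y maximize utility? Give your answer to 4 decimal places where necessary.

Leontief preferences: the optimum is at the kink where x/4 = y/4, i.e. y = x.
Budget: p_x·x + p_y·x = M, so (4·p_x + 4·p_y)·x = 4·M.
Demand: x*(p_x,p_y,M) = 4·M/(4·p_x + 4·p_y), y* = 4·M/(4·p_x + 4·p_y).
Here 4·2 + 4·7 = 36, giving x* = 22.6667 and y* = 22.6667.

x* = 22.6667, y* = 22.6667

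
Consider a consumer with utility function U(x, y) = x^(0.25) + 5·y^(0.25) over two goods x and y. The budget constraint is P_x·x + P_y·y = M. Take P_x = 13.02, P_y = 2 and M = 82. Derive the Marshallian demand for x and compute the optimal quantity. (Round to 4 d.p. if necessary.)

With the ratio pinned down, the budget gives x* = M/(P_x + P_y·(y/x)) and y* = (y/x)·x*.
Numerically y/x = 103.9285, so x* = 82/(13.02 + 2·103.9285) = 0.3712.

x* = 0.3712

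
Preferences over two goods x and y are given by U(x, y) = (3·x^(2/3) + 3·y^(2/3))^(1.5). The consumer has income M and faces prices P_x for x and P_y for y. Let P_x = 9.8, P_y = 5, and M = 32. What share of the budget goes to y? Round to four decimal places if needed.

share on y = 0.7935

Substitute y = (y/x)·x into the budget: x* = M/(P_x + P_y·(y/x)).
Numerically y/x = 7.529536, so x* = 32/(9.8 + 5·7.529536) = 0.6744 and y* = 7.529536·0.6744 = 5.0781.
Expenditure on y: 5·5.0781 = 25.3906; share = 0.7935.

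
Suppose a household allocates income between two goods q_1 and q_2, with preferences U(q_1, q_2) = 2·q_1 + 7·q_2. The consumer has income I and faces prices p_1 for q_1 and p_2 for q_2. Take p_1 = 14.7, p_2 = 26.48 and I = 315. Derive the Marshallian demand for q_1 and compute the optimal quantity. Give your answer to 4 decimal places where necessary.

Linear utility — the consumer picks whichever good has higher MU/price: 2/14.7 = 0.1361 vs 7/26.48 = 0.2644.
q_2 gives more utility per dollar, so spend all income on q_2: q_2* = I/p_2, q_1* = 0.
Numerically: q_1* = 0, q_2* = 11.8958.

q_1* = 0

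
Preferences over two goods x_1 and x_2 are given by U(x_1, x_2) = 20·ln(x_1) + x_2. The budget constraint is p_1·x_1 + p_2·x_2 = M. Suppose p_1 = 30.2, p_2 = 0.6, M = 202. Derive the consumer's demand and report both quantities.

MU_x_1 = 20/x_1, MU_x_2 = 1. Tangency: 20/x_1 = p_1/p_2.
So x_1*(p_1,p_2) = 20·p_2/p_1, independent of income; and x_2* = (M − 20·p_2)/p_2.
At the given prices: x_1* = 20·0.6/30.2 = 0.3974, and x_2* = 316.6667.

x_1* = 0.3974, x_2* = 316.6667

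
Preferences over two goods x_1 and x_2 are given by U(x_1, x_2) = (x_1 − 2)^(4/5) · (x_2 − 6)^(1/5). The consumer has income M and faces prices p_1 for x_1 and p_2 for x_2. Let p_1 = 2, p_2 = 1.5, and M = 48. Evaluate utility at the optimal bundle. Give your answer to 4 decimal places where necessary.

This is Cobb-Douglas in (x_1−2, x_2−6): tangency gives 0.8·p_2·(x_2−6) = 0.2·p_1·(x_1−2).
Substituting into the budget: x_1* = 2 + 0.8·(M − 2·p_1 − 6·p_2)/p_1, and x_2* = 6 + 0.2·(…)/p_2.
Discretionary income = 48 − 2·2 − 6·1.5 = 35; x_1* = 2 + 0.8·35/2 = 16; x_2* = 6 + 0.2·35/1.5 = 10.6667.
Utility at the optimum: U(16, 10.6667) = 11.2384.

V = 11.2384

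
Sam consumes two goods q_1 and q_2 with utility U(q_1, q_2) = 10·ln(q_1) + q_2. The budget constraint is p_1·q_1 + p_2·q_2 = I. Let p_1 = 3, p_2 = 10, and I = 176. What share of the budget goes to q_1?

share on q_1 = 0.5682

MU_q_1 = 10/q_1, MU_q_2 = 1. Tangency: 10/q_1 = p_1/p_2.
So q_1*(p_1,p_2) = 10·p_2/p_1, independent of income; and q_2* = (I − 10·p_2)/p_2.
At the given prices: q_1* = 10·10/3 = 33.3333, and q_2* = 7.6.
Expenditure on q_1: 3·33.3333 = 100; share = 0.5682.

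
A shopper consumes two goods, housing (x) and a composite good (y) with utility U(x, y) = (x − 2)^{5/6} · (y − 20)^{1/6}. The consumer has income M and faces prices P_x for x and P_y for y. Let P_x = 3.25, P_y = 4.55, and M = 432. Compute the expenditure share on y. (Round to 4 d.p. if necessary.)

share on y = 0.3397

This is Cobb-Douglas in (x−2, y−20): tangency gives 5/6·P_y·(y−20) = 1/6·P_x·(x−2).
After buying the subsistence bundle (2, 20), a share 5/6 of the remaining income goes to x: x* = 2 + 5/6·(M − 2P_x − 20P_y)/P_x.
Discretionary income = 432 − 2·3.25 − 20·4.55 = 334.5; x* = 2 + 5/6·334.5/3.25 = 87.7692; y* = 20 + 1/6·334.5/4.55 = 32.2527.
Expenditure on y: 4.55·32.2527 = 146.75; share = 0.3397.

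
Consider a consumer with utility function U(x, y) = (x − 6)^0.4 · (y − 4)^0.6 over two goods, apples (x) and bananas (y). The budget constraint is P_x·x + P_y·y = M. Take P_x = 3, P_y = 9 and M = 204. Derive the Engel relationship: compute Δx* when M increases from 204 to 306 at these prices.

This is Cobb-Douglas in (x−6, y−4): tangency gives 0.4·P_y·(y−4) = 0.6·P_x·(x−6).
After buying the subsistence bundle (6, 4), a share 0.4 of the remaining income goes to x: x* = 6 + 0.4·(M − 6P_x − 4P_y)/P_x.
Discretionary income = 204 − 6·3 − 4·9 = 150; x* = 6 + 0.4·150/3 = 26.
At M' = 306: x* = 39.6. Change: 39.6 − 26 = 13.6.

Δx* = 13.6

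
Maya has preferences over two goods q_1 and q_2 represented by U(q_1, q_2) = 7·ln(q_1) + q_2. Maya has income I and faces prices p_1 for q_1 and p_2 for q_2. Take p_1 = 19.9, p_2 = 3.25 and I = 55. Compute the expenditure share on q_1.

At the given prices: q_1* = 7·3.25/19.9 = 1.1432, and q_2* = 9.9231.
Expenditure on q_1: 19.9·1.1432 = 22.75; share = 0.4136.

share on q_1 = 0.4136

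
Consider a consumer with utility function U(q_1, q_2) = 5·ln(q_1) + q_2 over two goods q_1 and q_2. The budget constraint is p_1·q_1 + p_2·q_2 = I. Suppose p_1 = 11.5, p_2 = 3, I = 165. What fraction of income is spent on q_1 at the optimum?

share on q_1 = 0.0909

Set MRS = p_1/p_2: (5/q_1)/1 = p_1/p_2.
So q_1*(p_1,p_2) = 5·p_2/p_1, independent of income; and q_2* = (I − 5·p_2)/p_2.
At the given prices: q_1* = 5·3/11.5 = 1.3043, and q_2* = 50.
Expenditure on q_1: 11.5·1.3043 = 15; share = 0.0909.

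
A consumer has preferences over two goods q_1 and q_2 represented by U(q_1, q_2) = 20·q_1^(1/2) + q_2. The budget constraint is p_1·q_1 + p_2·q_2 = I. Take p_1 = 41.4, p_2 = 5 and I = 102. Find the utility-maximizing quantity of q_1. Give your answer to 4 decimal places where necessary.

q_1* = 1.4586

Plugging in: q_1* = (10·5/41.4)² = 1.4586.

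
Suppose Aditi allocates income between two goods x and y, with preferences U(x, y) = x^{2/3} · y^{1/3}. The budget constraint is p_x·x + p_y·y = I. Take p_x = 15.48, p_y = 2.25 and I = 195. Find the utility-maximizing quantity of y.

The MRS is 2·y/x. Set MRS = p_x/p_y.
Rearranging, p_y·y = (1/2)·p_x·x. Substituting into the budget gives p_x·x·(1 + (1/2)) = I.
Demand: x*(p_x,p_y,I) = 2/3·I/p_x and y* = 1/3·I/p_y.
At p_x=15.48, p_y=2.25, I=195: y* = 1/3·195/2.25 = 28.8889.

y* = 28.8889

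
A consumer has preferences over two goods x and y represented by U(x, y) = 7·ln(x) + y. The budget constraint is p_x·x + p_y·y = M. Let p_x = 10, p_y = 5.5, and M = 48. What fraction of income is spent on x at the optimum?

share on x = 0.8021

Set MRS = p_x/p_y: (7/x)/1 = p_x/p_y.
So x*(p_x,p_y) = 7·p_y/p_x, independent of income; and y* = (M − 7·p_y)/p_y.
At the given prices: x* = 7·5.5/10 = 3.85, and y* = 1.7273.
Expenditure on x: 10·3.85 = 38.5; share = 0.8021.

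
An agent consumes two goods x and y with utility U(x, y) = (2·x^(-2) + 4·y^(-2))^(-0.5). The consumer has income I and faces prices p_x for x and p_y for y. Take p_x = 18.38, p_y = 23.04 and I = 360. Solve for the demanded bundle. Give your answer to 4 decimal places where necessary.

x* = 7.9466, y* = 9.2857

MU_x ∝ 2·x^(-3), MU_y ∝ 4·y^(-3), so MRS = (1/2)·(y/x)^(3) = p_x/p_y.
Hence y/x = (2·p_x/p_y)^(1/(3)), i.e. raised to the 1/3 power.
Substitute y = (y/x)·x into the budget: x* = I/(p_x + p_y·(y/x)).
Numerically y/x = 1.168506, so x* = 360/(18.38 + 23.04·1.168506) = 7.9466 and y* = 1.168506·7.9466 = 9.2857.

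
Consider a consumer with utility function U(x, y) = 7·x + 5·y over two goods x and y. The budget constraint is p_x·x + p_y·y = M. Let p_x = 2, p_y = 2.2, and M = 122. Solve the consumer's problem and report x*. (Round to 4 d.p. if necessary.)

x* = 61

x gives more utility per dollar, so spend all income on x: x* = M/p_x, y* = 0.
Numerically: x* = 61, y* = 0.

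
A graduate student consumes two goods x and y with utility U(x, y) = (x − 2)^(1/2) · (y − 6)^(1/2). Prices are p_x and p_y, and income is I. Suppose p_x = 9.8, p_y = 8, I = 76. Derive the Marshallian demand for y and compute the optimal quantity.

y* = 6.525

MRS = (y−6)/(x−2). Tangency with p_x/p_y gives y−6 = (p_x/p_y)·(x−2).
After buying the subsistence bundle (2, 6), a share 0.5 of the remaining income goes to x: x* = 2 + 0.5·(I − 2p_x − 6p_y)/p_x.
Discretionary income = 76 − 2·9.8 − 6·8 = 8.4; y* = 6 + 0.5·8.4/8 = 6.525.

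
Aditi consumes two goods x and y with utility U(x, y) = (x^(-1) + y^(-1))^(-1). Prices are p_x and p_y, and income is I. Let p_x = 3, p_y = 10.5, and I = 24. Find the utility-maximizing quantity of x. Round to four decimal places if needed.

MU_x ∝ x^(-2), MU_y ∝ y^(-2), so MRS = (y/x)^(2) = p_x/p_y.
Hence y/x = (p_x/p_y)^(1/(2)), i.e. raised to the 0.5 power.
Substitute y = (y/x)·x into the budget: x* = I/(p_x + p_y·(y/x)).
Numerically y/x = 0.534522, so x* = 24/(3 + 10.5·0.534522) = 2.7867.

x* = 2.7867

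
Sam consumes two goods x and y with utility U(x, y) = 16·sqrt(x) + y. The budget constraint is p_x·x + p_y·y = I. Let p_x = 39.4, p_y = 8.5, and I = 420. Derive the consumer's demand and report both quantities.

MU_x = 8/√x, MU_y = 1. Tangency: 8/√x = p_x/p_y.
Thus x* = (8·p_y/p_x)² — independent of I — with the rest of income spent on y.
Plugging in: x* = (8·8.5/39.4)² = 2.9787, y* = 35.6047.

x* = 2.9787, y* = 35.6047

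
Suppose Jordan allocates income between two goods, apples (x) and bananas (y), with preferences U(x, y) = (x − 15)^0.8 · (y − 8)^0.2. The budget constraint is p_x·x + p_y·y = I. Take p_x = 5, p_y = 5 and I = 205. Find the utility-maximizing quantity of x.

x* = 29.4

Let x' = x−15, y' = y−8. MRS = 4·y'/x' = p_x/p_y.
Substituting into the budget: x* = 15 + 0.8·(I − 15·p_x − 8·p_y)/p_x, and y* = 8 + 0.2·(…)/p_y.
Discretionary income = 205 − 15·5 − 8·5 = 90; x* = 15 + 0.8·90/5 = 29.4.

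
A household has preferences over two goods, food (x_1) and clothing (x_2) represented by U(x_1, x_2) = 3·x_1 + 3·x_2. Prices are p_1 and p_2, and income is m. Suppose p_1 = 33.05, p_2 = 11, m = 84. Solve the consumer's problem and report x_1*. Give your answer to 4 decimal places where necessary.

x_1* = 0

x_2 gives more utility per dollar, so spend all income on x_2: x_2* = m/p_2, x_1* = 0.
Numerically: x_1* = 0, x_2* = 7.6364.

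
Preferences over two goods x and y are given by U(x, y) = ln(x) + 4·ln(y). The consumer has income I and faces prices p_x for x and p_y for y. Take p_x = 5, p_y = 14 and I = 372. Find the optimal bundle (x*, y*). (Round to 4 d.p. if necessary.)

x* = 14.88, y* = 21.2571

Demand: x*(p_x,p_y,I) = 0.2·I/p_x and y* = 0.8·I/p_y.
At p_x=5, p_y=14, I=372: x* = 0.2·372/5 = 14.88, y* = 21.2571.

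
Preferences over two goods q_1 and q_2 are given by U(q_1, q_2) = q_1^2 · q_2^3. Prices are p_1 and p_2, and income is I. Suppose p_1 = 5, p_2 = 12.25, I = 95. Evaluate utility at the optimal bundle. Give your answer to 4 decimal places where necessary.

MU_q_1/MU_q_2 = (2·q_2)/(3·q_1); tangency sets this equal to p_1/p_2.
Rearranging, p_2·q_2 = (3/2)·p_1·q_1. Substituting into the budget gives p_1·q_1·(1 + (3/2)) = I.
Demand: q_1*(p_1,p_2,I) = 0.4·I/p_1 and q_2* = 0.6·I/p_2.
At p_1=5, p_2=12.25, I=95: q_1* = 0.4·95/5 = 7.6, q_2* = 4.6531.
Utility at the optimum: U(7.6, 4.6531) = 5818.9347.

V = 5818.9347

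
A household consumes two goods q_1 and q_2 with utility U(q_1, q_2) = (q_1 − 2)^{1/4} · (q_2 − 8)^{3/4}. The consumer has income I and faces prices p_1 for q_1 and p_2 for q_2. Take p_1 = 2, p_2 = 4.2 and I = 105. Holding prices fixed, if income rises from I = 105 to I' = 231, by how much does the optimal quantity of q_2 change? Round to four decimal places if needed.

Δq_2* = 22.5

MRS = (1/3)·(q_2−8)/(q_1−2). Tangency with p_1/p_2 gives q_2−8 = 3·(p_1/p_2)·(q_1−2).
After buying the subsistence bundle (2, 8), a share 0.25 of the remaining income goes to q_1: q_1* = 2 + 0.25·(I − 2p_1 − 8p_2)/p_1.
Discretionary income = 105 − 2·2 − 8·4.2 = 67.4; q_2* = 8 + 0.75·67.4/4.2 = 20.0357.
At I' = 231: q_2* = 42.5357. Change: 42.5357 − 20.0357 = 22.5.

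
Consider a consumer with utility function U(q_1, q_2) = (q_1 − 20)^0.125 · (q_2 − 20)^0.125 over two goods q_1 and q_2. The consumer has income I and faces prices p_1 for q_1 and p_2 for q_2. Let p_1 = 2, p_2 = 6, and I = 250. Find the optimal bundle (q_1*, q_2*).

Substituting into the budget: q_1* = 20 + 0.5·(I − 20·p_1 − 20·p_2)/p_1, and q_2* = 20 + 0.5·(…)/p_2.
Discretionary income = 250 − 20·2 − 20·6 = 90; q_1* = 20 + 0.5·90/2 = 42.5; q_2* = 20 + 0.5·90/6 = 27.5.

q_1* = 42.5, q_2* = 27.5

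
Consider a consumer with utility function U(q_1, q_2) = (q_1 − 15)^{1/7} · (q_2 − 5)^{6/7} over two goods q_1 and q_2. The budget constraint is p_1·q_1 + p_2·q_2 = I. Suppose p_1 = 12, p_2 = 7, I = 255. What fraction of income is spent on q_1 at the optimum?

MRS = (1/6)·(q_2−5)/(q_1−15). Tangency with p_1/p_2 gives q_2−5 = 6·(p_1/p_2)·(q_1−15).
Substituting into the budget: q_1* = 15 + 1/7·(I − 15·p_1 − 5·p_2)/p_1, and q_2* = 5 + 6/7·(…)/p_2.
Discretionary income = 255 − 15·12 − 5·7 = 40; q_1* = 15 + 1/7·40/12 = 15.4762; q_2* = 5 + 6/7·40/7 = 9.898.
Expenditure on q_1: 12·15.4762 = 185.7143; share = 0.7283.

share on q_1 = 0.7283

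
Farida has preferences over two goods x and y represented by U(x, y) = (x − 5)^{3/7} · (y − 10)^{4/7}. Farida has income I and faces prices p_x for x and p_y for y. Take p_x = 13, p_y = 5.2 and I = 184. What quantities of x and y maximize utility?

x* = 7.2088, y* = 17.3626

Let x' = x−5, y' = y−10. MRS = (3/4)·y'/x' = p_x/p_y.
After buying the subsistence bundle (5, 10), a share 3/7 of the remaining income goes to x: x* = 5 + 3/7·(I − 5p_x − 10p_y)/p_x.
Discretionary income = 184 − 5·13 − 10·5.2 = 67; x* = 5 + 3/7·67/13 = 7.2088; y* = 10 + 4/7·67/5.2 = 17.3626.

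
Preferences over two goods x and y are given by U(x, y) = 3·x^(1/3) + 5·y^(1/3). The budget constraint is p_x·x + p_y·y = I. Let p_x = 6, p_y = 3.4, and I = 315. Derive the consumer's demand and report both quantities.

x* = 13.607, y* = 68.6347

From the CES first-order condition, (3/5)·(y/x)^(2/3) = p_x/p_y.
Hence y/x = ((5/3)·p_x/p_y)^(1/(2/3)), i.e. raised to the 1.5 power.
With the ratio pinned down, the budget gives x* = I/(p_x + p_y·(y/x)) and y* = (y/x)·x*.
Numerically y/x = 5.044076, so x* = 315/(6 + 3.4·5.044076) = 13.607 and y* = 5.044076·13.607 = 68.6347.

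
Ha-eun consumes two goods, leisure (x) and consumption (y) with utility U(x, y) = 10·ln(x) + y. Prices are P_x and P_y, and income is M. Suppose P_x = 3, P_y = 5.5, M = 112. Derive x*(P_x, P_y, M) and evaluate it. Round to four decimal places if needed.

x* = 18.3333

Set MRS = P_x/P_y: (10/x)/1 = P_x/P_y.
So x*(P_x,P_y) = 10·P_y/P_x, independent of income; and y* = (M − 10·P_y)/P_y.
At the given prices: x* = 10·5.5/3 = 18.3333.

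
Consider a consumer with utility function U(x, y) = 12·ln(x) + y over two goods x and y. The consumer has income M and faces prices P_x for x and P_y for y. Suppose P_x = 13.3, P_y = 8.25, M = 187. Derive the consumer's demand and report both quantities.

Set MRS = P_x/P_y: (12/x)/1 = P_x/P_y.
So x*(P_x,P_y) = 12·P_y/P_x, independent of income; and y* = (M − 12·P_y)/P_y.
At the given prices: x* = 12·8.25/13.3 = 7.4436, and y* = 10.6667.

x* = 7.4436, y* = 10.6667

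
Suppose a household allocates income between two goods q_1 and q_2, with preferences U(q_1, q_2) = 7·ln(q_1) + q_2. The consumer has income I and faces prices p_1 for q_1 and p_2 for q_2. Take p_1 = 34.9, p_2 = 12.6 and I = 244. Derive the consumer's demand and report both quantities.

q_1* = 2.5272, q_2* = 12.3651

MU_q_1 = 7/q_1, MU_q_2 = 1. Tangency: 7/q_1 = p_1/p_2.
So q_1*(p_1,p_2) = 7·p_2/p_1, independent of income; and q_2* = (I − 7·p_2)/p_2.
At the given prices: q_1* = 7·12.6/34.9 = 2.5272, and q_2* = 12.3651.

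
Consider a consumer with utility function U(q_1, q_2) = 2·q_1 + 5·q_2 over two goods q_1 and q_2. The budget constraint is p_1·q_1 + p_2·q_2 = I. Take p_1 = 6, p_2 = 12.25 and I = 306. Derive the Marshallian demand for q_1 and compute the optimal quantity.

Linear utility — the consumer picks whichever good has higher MU/price: 2/6 = 0.3333 vs 5/12.25 = 0.4082.
q_2 gives more utility per dollar, so spend all income on q_2: q_2* = I/p_2, q_1* = 0.
Numerically: q_1* = 0, q_2* = 24.9796.

q_1* = 0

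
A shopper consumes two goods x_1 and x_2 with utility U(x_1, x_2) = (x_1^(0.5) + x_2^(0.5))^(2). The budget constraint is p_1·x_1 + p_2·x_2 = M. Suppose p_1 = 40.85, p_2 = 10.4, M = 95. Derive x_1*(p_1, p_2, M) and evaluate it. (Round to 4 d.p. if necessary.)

Substitute x_2 = (x_2/x_1)·x_1 into the budget: x_1* = M/(p_1 + p_2·(x_2/x_1)).
Numerically x_2/x_1 = 15.428278, so x_1* = 95/(40.85 + 10.4·15.428278) = 0.4719.

x_1* = 0.4719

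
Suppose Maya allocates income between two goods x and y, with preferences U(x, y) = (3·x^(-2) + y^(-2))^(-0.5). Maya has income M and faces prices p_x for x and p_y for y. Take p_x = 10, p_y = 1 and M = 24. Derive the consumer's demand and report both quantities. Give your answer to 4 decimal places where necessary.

x* = 2.0881, y* = 3.1192

MU_x ∝ 3·x^(-3), MU_y ∝ y^(-3), so MRS = 3·(y/x)^(3) = p_x/p_y.
Solve for the ratio: y/x = [(1/3)·p_x/p_y]^(1/3).
Substitute y = (y/x)·x into the budget: x* = M/(p_x + p_y·(y/x)).
Numerically y/x = 1.493802, so x* = 24/(10 + 1·1.493802) = 2.0881 and y* = 1.493802·2.0881 = 3.1192.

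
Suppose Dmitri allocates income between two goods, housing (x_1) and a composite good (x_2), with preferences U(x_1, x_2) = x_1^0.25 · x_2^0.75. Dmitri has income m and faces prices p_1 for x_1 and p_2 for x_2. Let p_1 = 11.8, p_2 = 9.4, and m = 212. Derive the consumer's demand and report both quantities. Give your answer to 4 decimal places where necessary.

The MRS is (1/3)·x_2/x_1. Set MRS = p_1/p_2.
Rearranging, p_2·x_2 = 3·p_1·x_1. Substituting into the budget gives p_1·x_1·(1 + 3) = m.
Demand: x_1*(p_1,p_2,m) = 0.25·m/p_1 and x_2* = 0.75·m/p_2.
At p_1=11.8, p_2=9.4, m=212: x_1* = 0.25·212/11.8 = 4.4915, x_2* = 16.9149.

x_1* = 4.4915, x_2* = 16.9149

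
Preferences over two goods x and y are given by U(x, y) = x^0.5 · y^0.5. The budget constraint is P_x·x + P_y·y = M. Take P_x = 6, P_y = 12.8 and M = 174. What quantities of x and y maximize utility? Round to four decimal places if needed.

x* = 14.5, y* = 6.7969

The MRS is y/x. Set MRS = P_x/P_y.
So 0.5·P_y·y = 0.5·P_x·x; combined with the budget, a share 0.5 of income goes to x.
Demand: x*(P_x,P_y,M) = 0.5·M/P_x and y* = 0.5·M/P_y.
At P_x=6, P_y=12.8, M=174: x* = 0.5·174/6 = 14.5, y* = 6.7969.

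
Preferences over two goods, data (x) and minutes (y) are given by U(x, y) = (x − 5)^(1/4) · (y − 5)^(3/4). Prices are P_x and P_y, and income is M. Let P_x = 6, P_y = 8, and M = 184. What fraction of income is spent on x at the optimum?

This is Cobb-Douglas in (x−5, y−5): tangency gives 0.25·P_y·(y−5) = 0.75·P_x·(x−5).
After buying the subsistence bundle (5, 5), a share 0.25 of the remaining income goes to x: x* = 5 + 0.25·(M − 5P_x − 5P_y)/P_x.
Discretionary income = 184 − 5·6 − 5·8 = 114; x* = 5 + 0.25·114/6 = 9.75; y* = 5 + 0.75·114/8 = 15.6875.
Expenditure on x: 6·9.75 = 58.5; share = 0.3179.

share on x = 0.3179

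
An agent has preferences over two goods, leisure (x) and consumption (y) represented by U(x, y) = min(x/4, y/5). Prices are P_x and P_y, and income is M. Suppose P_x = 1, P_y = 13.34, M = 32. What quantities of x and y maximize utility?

x* = 1.8105, y* = 2.2631

Leontief preferences: the optimum is at the kink where x/4 = y/5, i.e. y = (5/4)·x.
Budget: P_x·x + P_y·(5/4)·x = M, so (4·P_x + 5·P_y)·x = 4·M.
Demand: x*(P_x,P_y,M) = 4·M/(4·P_x + 5·P_y), y* = 5·M/(4·P_x + 5·P_y).
Here 4·1 + 5·13.34 = 70.7, giving x* = 1.8105 and y* = 2.2631.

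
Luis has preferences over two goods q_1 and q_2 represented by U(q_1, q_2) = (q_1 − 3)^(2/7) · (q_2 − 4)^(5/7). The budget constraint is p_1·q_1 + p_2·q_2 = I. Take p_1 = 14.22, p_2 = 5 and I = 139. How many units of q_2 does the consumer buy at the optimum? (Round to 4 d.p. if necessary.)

Let q_1' = q_1−3, q_2' = q_2−4. MRS = (2/5)·q_2'/q_1' = p_1/p_2.
After buying the subsistence bundle (3, 4), a share 2/7 of the remaining income goes to q_1: q_1* = 3 + 2/7·(I − 3p_1 − 4p_2)/p_1.
Discretionary income = 139 − 3·14.22 − 4·5 = 76.34; q_2* = 4 + 5/7·76.34/5 = 14.9057.

q_2* = 14.9057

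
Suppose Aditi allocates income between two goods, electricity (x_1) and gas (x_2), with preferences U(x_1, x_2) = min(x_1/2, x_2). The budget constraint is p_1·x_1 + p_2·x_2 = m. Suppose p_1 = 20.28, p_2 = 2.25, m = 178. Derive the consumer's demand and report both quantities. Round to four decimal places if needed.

With perfect complements, no substitution: consume in ratio x_1:x_2 = 2:1.
Budget: p_1·x_1 + p_2·(1/2)·x_1 = m, so (2·p_1 + p_2)·x_1 = 2·m.
Demand: x_1*(p_1,p_2,m) = 2·m/(2·p_1 + p_2), x_2* = m/(2·p_1 + p_2).
Here 2·20.28 + 2.25 = 42.81, giving x_1* = 8.3158 and x_2* = 4.1579.

x_1* = 8.3158, x_2* = 4.1579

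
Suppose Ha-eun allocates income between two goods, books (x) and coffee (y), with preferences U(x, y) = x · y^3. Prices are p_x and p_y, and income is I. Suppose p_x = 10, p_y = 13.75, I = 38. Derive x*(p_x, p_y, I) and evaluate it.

Tangency: MRS = (1/3)·y/x = p_x/p_y.
So p_y·y = 3·p_x·x; combined with the budget, a share 0.25 of income goes to x.
Demand: x*(p_x,p_y,I) = 0.25·I/p_x and y* = 0.75·I/p_y.
At p_x=10, p_y=13.75, I=38: x* = 0.25·38/10 = 0.95.

x* = 0.95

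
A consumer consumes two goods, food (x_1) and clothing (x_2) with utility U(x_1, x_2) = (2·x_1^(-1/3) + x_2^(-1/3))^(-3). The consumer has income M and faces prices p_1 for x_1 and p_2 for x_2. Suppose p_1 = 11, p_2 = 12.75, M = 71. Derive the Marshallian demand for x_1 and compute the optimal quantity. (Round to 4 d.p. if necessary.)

x_1* = 3.9918

With the ratio pinned down, the budget gives x_1* = M/(p_1 + p_2·(x_2/x_1)) and x_2* = (x_2/x_1)·x_1*.
Numerically x_2/x_1 = 0.532279, so x_1* = 71/(11 + 12.75·0.532279) = 3.9918.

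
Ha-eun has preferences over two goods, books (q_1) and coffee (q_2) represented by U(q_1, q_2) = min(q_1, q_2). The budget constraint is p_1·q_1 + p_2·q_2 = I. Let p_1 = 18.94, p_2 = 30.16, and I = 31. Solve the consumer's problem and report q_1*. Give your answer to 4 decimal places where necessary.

q_1* = 0.6314

Leontief preferences: the optimum is at the kink where q_1/1 = q_2/1, i.e. q_2 = q_1.
Budget: p_1·q_1 + p_2·q_1 = I, so (p_1 + p_2)·q_1 = I.
Demand: q_1*(p_1,p_2,I) = I/(p_1 + p_2), q_2* = I/(p_1 + p_2).
Here 18.94 + 30.16 = 49.1, giving q_1* = 0.6314.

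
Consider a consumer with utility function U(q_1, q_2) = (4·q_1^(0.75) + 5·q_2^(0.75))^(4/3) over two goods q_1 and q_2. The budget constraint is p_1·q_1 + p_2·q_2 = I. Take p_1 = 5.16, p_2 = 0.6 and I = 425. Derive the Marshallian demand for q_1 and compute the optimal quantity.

q_1* = 0.053

Substitute q_2 = (q_2/q_1)·q_1 into the budget: q_1* = I/(p_1 + p_2·(q_2/q_1)).
Numerically q_2/q_1 = 13354.691406, so q_1* = 425/(5.16 + 0.6·13354.691406) = 0.053.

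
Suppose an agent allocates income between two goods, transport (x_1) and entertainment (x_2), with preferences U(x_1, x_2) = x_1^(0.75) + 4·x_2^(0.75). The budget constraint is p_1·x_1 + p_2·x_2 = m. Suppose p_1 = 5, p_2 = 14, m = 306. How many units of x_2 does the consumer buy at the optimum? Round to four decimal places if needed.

From the CES first-order condition, (1/4)·(x_2/x_1)^(0.25) = p_1/p_2.
Hence x_2/x_1 = (4·p_1/p_2)^(1/(0.25)), i.e. raised to the 4 power.
Substitute x_2 = (x_2/x_1)·x_1 into the budget: x_1* = m/(p_1 + p_2·(x_2/x_1)).
Numerically x_2/x_1 = 4.164931, so x_1* = 306/(5 + 14·4.164931) = 4.8334 and x_2* = 4.164931·4.8334 = 20.1309.

x_2* = 20.1309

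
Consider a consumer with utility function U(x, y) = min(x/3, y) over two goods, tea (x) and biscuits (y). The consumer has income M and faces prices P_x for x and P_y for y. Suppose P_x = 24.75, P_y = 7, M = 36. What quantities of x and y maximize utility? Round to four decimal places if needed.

x* = 1.3292, y* = 0.4431

With perfect complements, no substitution: consume in ratio x:y = 3:1.
Budget: P_x·x + P_y·(1/3)·x = M, so (3·P_x + P_y)·x = 3·M.
Demand: x*(P_x,P_y,M) = 3·M/(3·P_x + P_y), y* = M/(3·P_x + P_y).
Here 3·24.75 + 7 = 81.25, giving x* = 1.3292 and y* = 0.4431.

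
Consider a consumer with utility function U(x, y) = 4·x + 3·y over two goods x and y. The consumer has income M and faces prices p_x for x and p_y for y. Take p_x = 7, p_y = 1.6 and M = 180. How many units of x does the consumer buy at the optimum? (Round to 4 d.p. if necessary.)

Linear utility — the consumer picks whichever good has higher MU/price: 4/7 = 0.5714 vs 3/1.6 = 1.875.
y gives more utility per dollar, so spend all income on y: y* = M/p_y, x* = 0.
Numerically: x* = 0, y* = 112.5.

x* = 0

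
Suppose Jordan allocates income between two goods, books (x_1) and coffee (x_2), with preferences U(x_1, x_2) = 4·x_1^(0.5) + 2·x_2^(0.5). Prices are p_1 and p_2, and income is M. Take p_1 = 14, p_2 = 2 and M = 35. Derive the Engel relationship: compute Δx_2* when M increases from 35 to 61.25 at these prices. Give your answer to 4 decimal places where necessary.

From the CES first-order condition, 2·(x_2/x_1)^(0.5) = p_1/p_2.
Solve for the ratio: x_2/x_1 = [(1/2)·p_1/p_2]^(2).
Substitute x_2 = (x_2/x_1)·x_1 into the budget: x_1* = M/(p_1 + p_2·(x_2/x_1)).
Numerically x_2/x_1 = 12.25, so x_1* = 35/(14 + 2·12.25) = 0.9091 and x_2* = 12.25·0.9091 = 11.1364.
At M' = 61.25: x_2* = 19.4886. Change: 19.4886 − 11.1364 = 8.3523.

Δx_2* = 8.3523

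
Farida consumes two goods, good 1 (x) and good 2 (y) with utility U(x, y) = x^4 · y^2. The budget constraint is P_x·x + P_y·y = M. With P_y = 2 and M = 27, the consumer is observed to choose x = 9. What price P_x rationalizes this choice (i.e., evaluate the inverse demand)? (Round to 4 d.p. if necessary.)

The MRS is 2·y/x. Set MRS = P_x/P_y.
Rearranging, P_y·y = (1/2)·P_x·x. Substituting into the budget gives P_x·x·(1 + (1/2)) = M.
Demand: x*(P_x,P_y,M) = 2/3·M/P_x and y* = 1/3·M/P_y.
Set x* = 9 in the demand function and solve for P_x: P_x = 2.

P_x = 2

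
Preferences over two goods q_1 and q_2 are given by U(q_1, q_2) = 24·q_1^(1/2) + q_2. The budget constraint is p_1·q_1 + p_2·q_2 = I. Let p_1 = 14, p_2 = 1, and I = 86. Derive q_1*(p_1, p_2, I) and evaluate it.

q_1* = 0.7347

Set MRS = p_1/p_2: 12·q_1^(−1/2) = p_1/p_2.
Solve: √q_1 = 12·p_2/p_1, so q_1*(p_1,p_2) = (12·p_2/p_1)², and q_2* = (I − p_1·q_1*)/p_2.
Plugging in: q_1* = (12·1/14)² = 0.7347.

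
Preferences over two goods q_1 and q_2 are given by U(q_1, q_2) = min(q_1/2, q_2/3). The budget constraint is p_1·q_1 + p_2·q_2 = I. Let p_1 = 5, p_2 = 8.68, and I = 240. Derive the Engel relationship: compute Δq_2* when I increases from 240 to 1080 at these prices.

Δq_2* = 69.9223

Leontief preferences: the optimum is at the kink where q_1/2 = q_2/3, i.e. q_2 = (3/2)·q_1.
Budget: p_1·q_1 + p_2·(3/2)·q_1 = I, so (2·p_1 + 3·p_2)·q_1 = 2·I.
Demand: q_1*(p_1,p_2,I) = 2·I/(2·p_1 + 3·p_2), q_2* = 3·I/(2·p_1 + 3·p_2).
Here 2·5 + 3·8.68 = 36.04, giving q_2* = 19.9778.
At I' = 1080: q_2* = 89.9001. Change: 89.9001 − 19.9778 = 69.9223.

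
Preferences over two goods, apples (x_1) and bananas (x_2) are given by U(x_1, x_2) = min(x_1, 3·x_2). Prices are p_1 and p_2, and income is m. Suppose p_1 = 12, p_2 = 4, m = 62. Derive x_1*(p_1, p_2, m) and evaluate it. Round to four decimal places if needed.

x_1* = 4.65

With perfect complements, no substitution: consume in ratio x_1:x_2 = 3:1.
Budget: p_1·x_1 + p_2·(1/3)·x_1 = m, so (3·p_1 + p_2)·x_1 = 3·m.
Demand: x_1*(p_1,p_2,m) = 3·m/(3·p_1 + p_2), x_2* = m/(3·p_1 + p_2).
Here 3·12 + 4 = 40, giving x_1* = 4.65.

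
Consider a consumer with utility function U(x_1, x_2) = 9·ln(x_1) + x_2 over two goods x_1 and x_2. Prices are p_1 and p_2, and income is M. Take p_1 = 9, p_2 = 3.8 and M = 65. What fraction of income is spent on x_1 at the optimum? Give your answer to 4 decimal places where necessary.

share on x_1 = 0.5262

Set MRS = p_1/p_2: (9/x_1)/1 = p_1/p_2.
So x_1*(p_1,p_2) = 9·p_2/p_1, independent of income; and x_2* = (M − 9·p_2)/p_2.
At the given prices: x_1* = 9·3.8/9 = 3.8, and x_2* = 8.1053.
Expenditure on x_1: 9·3.8 = 34.2; share = 0.5262.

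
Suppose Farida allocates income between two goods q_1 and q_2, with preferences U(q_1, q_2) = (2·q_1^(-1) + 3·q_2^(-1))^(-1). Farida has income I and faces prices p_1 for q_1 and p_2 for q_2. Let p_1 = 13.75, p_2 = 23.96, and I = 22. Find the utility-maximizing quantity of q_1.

q_1* = 0.6115

From the CES first-order condition, (2/3)·(q_2/q_1)^(2) = p_1/p_2.
Hence q_2/q_1 = ((3/2)·p_1/p_2)^(1/(2)), i.e. raised to the 0.5 power.
With the ratio pinned down, the budget gives q_1* = I/(p_1 + p_2·(q_2/q_1)) and q_2* = (q_2/q_1)·q_1*.
Numerically q_2/q_1 = 0.927798, so q_1* = 22/(13.75 + 23.96·0.927798) = 0.6115.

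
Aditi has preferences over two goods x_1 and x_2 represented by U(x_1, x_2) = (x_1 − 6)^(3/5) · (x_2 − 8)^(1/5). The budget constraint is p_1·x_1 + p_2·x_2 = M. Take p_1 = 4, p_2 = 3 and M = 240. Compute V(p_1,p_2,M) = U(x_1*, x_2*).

V = 14.9488

This is Cobb-Douglas in (x_1−6, x_2−8): tangency gives 0.6·p_2·(x_2−8) = 0.2·p_1·(x_1−6).
Substituting into the budget: x_1* = 6 + 0.75·(M − 6·p_1 − 8·p_2)/p_1, and x_2* = 8 + 0.25·(…)/p_2.
Discretionary income = 240 − 6·4 − 8·3 = 192; x_1* = 6 + 0.75·192/4 = 42; x_2* = 8 + 0.25·192/3 = 24.
Utility at the optimum: U(42, 24) = 14.9488.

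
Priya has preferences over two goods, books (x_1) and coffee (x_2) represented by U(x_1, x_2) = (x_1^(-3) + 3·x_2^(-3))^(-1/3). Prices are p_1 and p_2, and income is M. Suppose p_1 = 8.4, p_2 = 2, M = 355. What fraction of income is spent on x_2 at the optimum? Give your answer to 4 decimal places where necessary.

share on x_2 = 0.3097

From the CES first-order condition, (1/3)·(x_2/x_1)^(4) = p_1/p_2.
Solve for the ratio: x_2/x_1 = [3·p_1/p_2]^(0.25).
Substitute x_2 = (x_2/x_1)·x_1 into the budget: x_1* = M/(p_1 + p_2·(x_2/x_1)).
Numerically x_2/x_1 = 1.884051, so x_1* = 355/(8.4 + 2·1.884051) = 29.1746 and x_2* = 1.884051·29.1746 = 54.9665.
Expenditure on x_2: 2·54.9665 = 109.933; share = 0.3097.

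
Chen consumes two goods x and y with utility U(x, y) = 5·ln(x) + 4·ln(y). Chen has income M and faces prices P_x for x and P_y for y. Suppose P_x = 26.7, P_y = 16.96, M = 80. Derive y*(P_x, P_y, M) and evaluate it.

y* = 2.0964

MU_x/MU_y = (5·y)/(4·x); tangency sets this equal to P_x/P_y.
Rearranging, P_y·y = (4/5)·P_x·x. Substituting into the budget gives P_x·x·(1 + (4/5)) = M.
Demand: x*(P_x,P_y,M) = 5/9·M/P_x and y* = 4/9·M/P_y.
At P_x=26.7, P_y=16.96, M=80: y* = 4/9·80/16.96 = 2.0964.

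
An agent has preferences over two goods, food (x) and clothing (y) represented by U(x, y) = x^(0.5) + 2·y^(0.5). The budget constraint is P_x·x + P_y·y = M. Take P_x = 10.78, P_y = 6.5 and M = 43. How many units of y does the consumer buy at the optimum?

MRS = MU_x/MU_y = (1/2)·(y/x)^(0.5). Set equal to P_x/P_y.
Hence y/x = (2·P_x/P_y)^(1/(0.5)), i.e. raised to the 2 power.
With the ratio pinned down, the budget gives x* = M/(P_x + P_y·(y/x)) and y* = (y/x)·x*.
Numerically y/x = 11.001979, so x* = 43/(10.78 + 6.5·11.001979) = 0.5225 and y* = 11.001979·0.5225 = 5.7488.

y* = 5.7488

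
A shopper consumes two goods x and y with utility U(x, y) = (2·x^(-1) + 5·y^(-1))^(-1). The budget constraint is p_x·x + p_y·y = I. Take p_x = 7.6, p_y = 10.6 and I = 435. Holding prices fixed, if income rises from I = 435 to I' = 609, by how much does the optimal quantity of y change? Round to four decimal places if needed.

MU_x ∝ 2·x^(-2), MU_y ∝ 5·y^(-2), so MRS = (2/5)·(y/x)^(2) = p_x/p_y.
Hence y/x = ((5/2)·p_x/p_y)^(1/(2)), i.e. raised to the 0.5 power.
With the ratio pinned down, the budget gives x* = I/(p_x + p_y·(y/x)) and y* = (y/x)·x*.
Numerically y/x = 1.338825, so x* = 435/(7.6 + 10.6·1.338825) = 19.9619 and y* = 1.338825·19.9619 = 26.7255.
At I' = 609: y* = 37.4156. Change: 37.4156 − 26.7255 = 10.6902.

Δy* = 10.6902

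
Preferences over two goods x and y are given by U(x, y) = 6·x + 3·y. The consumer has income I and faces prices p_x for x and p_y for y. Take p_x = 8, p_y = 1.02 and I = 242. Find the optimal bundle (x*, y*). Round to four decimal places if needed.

Perfect substitutes: compare marginal utility per dollar. 6/p_x vs 3/p_y → 0.75 vs 2.9412.
y gives more utility per dollar, so spend all income on y: y* = I/p_y, x* = 0.
Numerically: x* = 0, y* = 237.2549.

x* = 0, y* = 237.2549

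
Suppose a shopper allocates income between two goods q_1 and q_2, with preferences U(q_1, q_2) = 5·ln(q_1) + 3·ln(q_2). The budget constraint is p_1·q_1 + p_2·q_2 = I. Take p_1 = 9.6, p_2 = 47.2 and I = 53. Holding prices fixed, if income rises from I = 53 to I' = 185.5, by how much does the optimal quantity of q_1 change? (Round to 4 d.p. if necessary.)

Tangency: MRS = (5/3)·q_2/q_1 = p_1/p_2.
Rearranging, p_2·q_2 = (3/5)·p_1·q_1. Substituting into the budget gives p_1·q_1·(1 + (3/5)) = I.
Demand: q_1*(p_1,p_2,I) = 0.625·I/p_1 and q_2* = 0.375·I/p_2.
At p_1=9.6, p_2=47.2, I=53: q_1* = 0.625·53/9.6 = 3.4505.
At I' = 185.5: q_1* = 12.0768. Change: 12.0768 − 3.4505 = 8.6263.

Δq_1* = 8.6263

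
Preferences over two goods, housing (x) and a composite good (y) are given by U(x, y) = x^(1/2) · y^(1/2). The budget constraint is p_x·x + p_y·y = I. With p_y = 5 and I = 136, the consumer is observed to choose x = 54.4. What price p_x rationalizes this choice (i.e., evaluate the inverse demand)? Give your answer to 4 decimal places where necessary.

p_x = 1.25

The MRS is y/x. Set MRS = p_x/p_y.
Rearranging, p_y·y = p_x·x. Substituting into the budget gives p_x·x·(1 + 1) = I.
Demand: x*(p_x,p_y,I) = 0.5·I/p_x and y* = 0.5·I/p_y.
Set x* = 54.4 in the demand function and solve for p_x: p_x = 1.25.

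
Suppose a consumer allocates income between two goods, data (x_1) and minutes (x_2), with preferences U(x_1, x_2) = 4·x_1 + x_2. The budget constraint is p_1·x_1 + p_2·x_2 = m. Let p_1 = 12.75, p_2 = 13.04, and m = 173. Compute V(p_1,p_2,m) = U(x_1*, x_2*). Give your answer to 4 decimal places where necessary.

V = 54.2745

x_1 gives more utility per dollar, so spend all income on x_1: x_1* = m/p_1, x_2* = 0.
Numerically: x_1* = 13.5686, x_2* = 0.
Utility at the optimum: U(13.5686, 0) = 54.2745.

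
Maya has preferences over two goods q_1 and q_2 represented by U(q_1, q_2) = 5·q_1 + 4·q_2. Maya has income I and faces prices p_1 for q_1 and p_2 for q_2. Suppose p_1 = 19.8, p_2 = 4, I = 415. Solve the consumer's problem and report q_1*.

Perfect substitutes: compare marginal utility per dollar. 5/p_1 vs 4/p_2 → 0.2525 vs 1.
q_2 gives more utility per dollar, so spend all income on q_2: q_2* = I/p_2, q_1* = 0.
Numerically: q_1* = 0, q_2* = 103.75.

q_1* = 0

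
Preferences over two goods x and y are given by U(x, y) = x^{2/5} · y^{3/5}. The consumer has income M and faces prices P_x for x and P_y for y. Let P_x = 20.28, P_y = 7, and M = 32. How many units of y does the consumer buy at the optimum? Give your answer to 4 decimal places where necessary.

Tangency: MRS = (2/3)·y/x = P_x/P_y.
So 0.4·P_y·y = 0.6·P_x·x; combined with the budget, a share 0.4 of income goes to x.
Demand: x*(P_x,P_y,M) = 0.4·M/P_x and y* = 0.6·M/P_y.
At P_x=20.28, P_y=7, M=32: y* = 0.6·32/7 = 2.7429.

y* = 2.7429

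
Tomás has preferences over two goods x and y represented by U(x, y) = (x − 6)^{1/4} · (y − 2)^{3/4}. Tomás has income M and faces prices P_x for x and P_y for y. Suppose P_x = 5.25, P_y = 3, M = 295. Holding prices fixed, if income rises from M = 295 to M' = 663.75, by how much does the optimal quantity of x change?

Δx* = 17.5595

This is Cobb-Douglas in (x−6, y−2): tangency gives 0.25·P_y·(y−2) = 0.75·P_x·(x−6).
Substituting into the budget: x* = 6 + 0.25·(M − 6·P_x − 2·P_y)/P_x, and y* = 2 + 0.75·(…)/P_y.
Discretionary income = 295 − 6·5.25 − 2·3 = 257.5; x* = 6 + 0.25·257.5/5.25 = 18.2619.
At M' = 663.75: x* = 35.8214. Change: 35.8214 − 18.2619 = 17.5595.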